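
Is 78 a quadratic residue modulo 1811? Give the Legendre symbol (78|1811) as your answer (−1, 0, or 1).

Pull out 2: since 1811 ≡ 3 (mod 8), (2/1811) = -1.
Reciprocity: 39 ≡ 3 and 1811 ≡ 3 (mod 4), so (39/1811) = −(1811/39).
Reduce top mod 39: now compute (17/39).
Reciprocity: 17 ≡ 1 and 39 ≡ 3 (mod 4), so (17/39) = +(39/17).
Reduce top mod 17: now compute (5/17).
Reciprocity: 5 ≡ 1 and 17 ≡ 1 (mod 4), so (5/17) = +(17/5).
Reduce top mod 5: now compute (2/5).
Pull out 2: since 5 ≡ 5 (mod 8), (2/5) = -1.
Reached (1/5) = 1. Collecting the sign flips along the way, the symbol is -1.

-1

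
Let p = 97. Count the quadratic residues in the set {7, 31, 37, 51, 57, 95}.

2

(7/97) = -1 → non-residue.
(31/97) = +1 → QR.
(37/97) = -1 → non-residue.
(51/97) = -1 → non-residue.
(57/97) = -1 → non-residue.
(95/97) = +1 → QR.
Total quadratic residues among the 6: 2.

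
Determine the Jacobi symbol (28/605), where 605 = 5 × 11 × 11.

-1

Pull out 2^2: since 605 ≡ 5 (mod 8), (2/605) = -1, so (2/605)^2 = +1.
Reciprocity: 7 ≡ 3 and 605 ≡ 1 (mod 4), so (7/605) = +(605/7).
Reduce top mod 7: now compute (3/7).
Reciprocity: 3 ≡ 3 and 7 ≡ 3 (mod 4), so (3/7) = −(7/3).
Reduce top mod 3: now compute (1/3).
Reached (1/3) = 1. Collecting the sign flips along the way, the symbol is -1.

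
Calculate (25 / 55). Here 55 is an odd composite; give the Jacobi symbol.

0

Reciprocity: 25 ≡ 1 and 55 ≡ 3 (mod 4), so (25/55) = +(55/25).
Reduce top mod 25: now compute (5/25).
Reciprocity: 5 ≡ 1 and 25 ≡ 1 (mod 4), so (5/25) = +(25/5).
Reduce top mod 5: now compute (0/5).
Top reduces to 0: gcd > 1, so the symbol is 0.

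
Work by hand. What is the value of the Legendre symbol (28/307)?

1

Pull out 2^2: since 307 ≡ 3 (mod 8), (2/307) = -1, so (2/307)^2 = +1.
Reciprocity: 7 ≡ 3 and 307 ≡ 3 (mod 4), so (7/307) = −(307/7).
Reduce top mod 7: now compute (6/7).
Pull out 2: since 7 ≡ 7 (mod 8), (2/7) = +1.
Reciprocity: 3 ≡ 3 and 7 ≡ 3 (mod 4), so (3/7) = −(7/3).
Reduce top mod 3: now compute (1/3).
Reached (1/3) = 1. Collecting the sign flips along the way, the symbol is +1.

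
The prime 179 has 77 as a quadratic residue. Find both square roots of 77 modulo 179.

Since 179 ≡ 3 (mod 4), a square root of 77 is 77^((179+1)/4) = 77^45 mod 179.
Repeated squaring: 77^2≡22, 77^4≡126, 77^8≡124, 77^16≡161, 77^32≡145 (mod 179).
77^45 = 77^(32+8+4+1) ≡ 16 (mod 179).
Check: 16² = 256 ≡ 77 (mod 179). The two roots are 16 and 163.

16, 163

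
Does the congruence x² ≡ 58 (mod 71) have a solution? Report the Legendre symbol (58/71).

Euler's criterion: (58/71) ≡ 58^35 (mod 71).
58^2 ≡ 27 (mod 71)
58^4 ≡ 19 (mod 71)
58^8 ≡ 6 (mod 71)
58^16 ≡ 36 (mod 71)
58^32 ≡ 18 (mod 71)
58^35 = 58^(32+2+1) ≡ 1 (mod 71).
Result is 1, so (58/71) = 1.

1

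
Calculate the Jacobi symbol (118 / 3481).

Pull out 2: since 3481 ≡ 1 (mod 8), (2/3481) = +1.
Reciprocity: 59 ≡ 3 and 3481 ≡ 1 (mod 4), so (59/3481) = +(3481/59).
Reduce top mod 59: now compute (0/59).
Top reduces to 0: gcd > 1, so the symbol is 0.

0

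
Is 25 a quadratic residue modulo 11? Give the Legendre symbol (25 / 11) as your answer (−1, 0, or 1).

First reduce: 25 ≡ 3 (mod 11).
Reciprocity: 3 ≡ 3 and 11 ≡ 3 (mod 4), so (3/11) = −(11/3).
Reduce top mod 3: now compute (2/3).
Pull out 2: since 3 ≡ 3 (mod 8), (2/3) = -1.
Reached (1/3) = 1. Collecting the sign flips along the way, the symbol is +1.

1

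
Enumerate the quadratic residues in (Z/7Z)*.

1,2,4

Square k = 1,…,3 (k and 7−k give the same square):
1²=1, 2²=4, 3²≡2 (mod 7).
So the quadratic residues mod 7 are {1, 2, 4}.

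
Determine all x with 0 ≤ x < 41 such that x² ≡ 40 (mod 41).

9, 32

41 ≡ 1 (mod 4), so we find a root by search.
Trying successive values, 9² = 81 ≡ 40 (mod 41). The other root is 41 − 9 = 32.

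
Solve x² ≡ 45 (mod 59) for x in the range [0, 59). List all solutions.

24, 35

Since 59 ≡ 3 (mod 4), a square root of 45 is 45^((59+1)/4) = 45^15 mod 59.
Repeated squaring: 45^2≡19, 45^4≡7, 45^8≡49 (mod 59).
45^15 = 45^(8+4+2+1) ≡ 35 (mod 59).
Check: 35² = 1225 ≡ 45 (mod 59). The two roots are 24 and 35.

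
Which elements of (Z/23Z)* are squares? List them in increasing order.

Square k = 1,…,11 (k and 23−k give the same square):
1²=1, 2²=4, 3²=9, 4²=16, 5²≡2, 6²≡13, 7²≡3, 8²≡18, 9²≡12, 10²≡8, 11²≡6 (mod 23).
So the quadratic residues mod 23 are {1, 2, 3, 4, 6, 8, 9, 12, 13, 16, 18}.

1 2 3 4 6 8 9 12 13 16 18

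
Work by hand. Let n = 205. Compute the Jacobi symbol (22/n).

Pull out 2: since 205 ≡ 5 (mod 8), (2/205) = -1.
Reciprocity: 11 ≡ 3 and 205 ≡ 1 (mod 4), so (11/205) = +(205/11).
Reduce top mod 11: now compute (7/11).
Reciprocity: 7 ≡ 3 and 11 ≡ 3 (mod 4), so (7/11) = −(11/7).
Reduce top mod 7: now compute (4/7).
Pull out 2^2: since 7 ≡ 7 (mod 8), (2/7) = +1, so (2/7)^2 = +1.
Reached (1/7) = 1. Collecting the sign flips along the way, the symbol is +1.

1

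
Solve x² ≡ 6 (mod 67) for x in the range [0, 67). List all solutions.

26, 41

Since 67 ≡ 3 (mod 4), a square root of 6 is 6^((67+1)/4) = 6^17 mod 67.
Repeated squaring: 6^2≡36, 6^4≡23, 6^8≡60, 6^16≡49 (mod 67).
6^17 = 6^(16+1) ≡ 26 (mod 67).
Check: 26² = 676 ≡ 6 (mod 67). The two roots are 26 and 41.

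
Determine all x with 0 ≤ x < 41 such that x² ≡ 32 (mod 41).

14, 27

41 ≡ 1 (mod 4), so we find a root by search.
Trying successive values, 14² = 196 ≡ 32 (mod 41). The other root is 41 − 14 = 27.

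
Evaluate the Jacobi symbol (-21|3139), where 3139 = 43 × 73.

First reduce: -21 ≡ 3118 (mod 3139).
Pull out 2: since 3139 ≡ 3 (mod 8), (2/3139) = -1.
Reciprocity: 1559 ≡ 3 and 3139 ≡ 3 (mod 4), so (1559/3139) = −(3139/1559).
Reduce top mod 1559: now compute (21/1559).
Reciprocity: 21 ≡ 1 and 1559 ≡ 3 (mod 4), so (21/1559) = +(1559/21).
Reduce top mod 21: now compute (5/21).
Reciprocity: 5 ≡ 1 and 21 ≡ 1 (mod 4), so (5/21) = +(21/5).
Reduce top mod 5: now compute (1/5).
Reached (1/5) = 1. Collecting the sign flips along the way, the symbol is +1.

1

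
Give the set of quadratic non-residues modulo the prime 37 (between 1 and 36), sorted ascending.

2 5 6 8 13 14 15 17 18 19 20 22 23 24 29 31 32 35

Square k = 1,…,18 (k and 37−k give the same square):
1²=1, 2²=4, 3²=9, 4²=16, 5²=25, 6²=36, 7²≡12, 8²≡27, 9²≡7, 10²≡26, 11²≡10, 12²≡33, 13²≡21, 14²≡11, 15²≡3, 16²≡34, 17²≡30, 18²≡28 (mod 37).
The residues are {1, 3, 4, 7, 9, 10, 11, 12, 16, 21, 25, 26, 27, 28, 30, 33, 34, 36}; the non-residues are the remaining 18 nonzero classes.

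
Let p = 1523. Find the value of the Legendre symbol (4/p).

1

Pull out 2^2: since 1523 ≡ 3 (mod 8), (2/1523) = -1, so (2/1523)^2 = +1.
Reached (1/1523) = 1. Collecting the sign flips along the way, the symbol is +1.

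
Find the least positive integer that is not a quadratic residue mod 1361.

(2/1361) = +1, so 2 is a residue.
(3/1361) = −1, so 3 is the smallest positive non-residue mod 1361.

3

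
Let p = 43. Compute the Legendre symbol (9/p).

Reciprocity: 9 ≡ 1 and 43 ≡ 3 (mod 4), so (9/43) = +(43/9).
Reduce top mod 9: now compute (7/9).
Reciprocity: 7 ≡ 3 and 9 ≡ 1 (mod 4), so (7/9) = +(9/7).
Reduce top mod 7: now compute (2/7).
Pull out 2: since 7 ≡ 7 (mod 8), (2/7) = +1.
Reached (1/7) = 1. Collecting the sign flips along the way, the symbol is +1.

1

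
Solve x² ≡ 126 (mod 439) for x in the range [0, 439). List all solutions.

Since 439 ≡ 3 (mod 4), a square root of 126 is 126^((439+1)/4) = 126^110 mod 439.
Repeated squaring: 126^2≡72, 126^4≡355, 126^8≡32, 126^16≡146, 126^32≡244, 126^64≡271 (mod 439).
126^110 = 126^(64+32+8+4+2) ≡ 141 (mod 439).
Check: 141² = 19881 ≡ 126 (mod 439). The two roots are 141 and 298.

141, 298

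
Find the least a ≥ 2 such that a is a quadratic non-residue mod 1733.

(2/1733) = −1, so 2 is the smallest positive non-residue mod 1733.

2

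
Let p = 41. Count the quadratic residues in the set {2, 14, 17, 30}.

1

(2/41) = +1 → QR.
(14/41) = -1 → non-residue.
(17/41) = -1 → non-residue.
(30/41) = -1 → non-residue.
Total quadratic residues among the 4: 1.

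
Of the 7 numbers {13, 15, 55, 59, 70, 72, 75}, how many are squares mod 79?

(13/79) = +1 → QR.
(15/79) = -1 → non-residue.
(55/79) = +1 → QR.
(59/79) = -1 → non-residue.
(70/79) = -1 → non-residue.
(72/79) = +1 → QR.
(75/79) = -1 → non-residue.
Total quadratic residues among the 7: 3.

3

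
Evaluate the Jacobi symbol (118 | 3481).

Pull out 2: since 3481 ≡ 1 (mod 8), (2/3481) = +1.
Reciprocity: 59 ≡ 3 and 3481 ≡ 1 (mod 4), so (59/3481) = +(3481/59).
Reduce top mod 59: now compute (0/59).
Top reduces to 0: gcd > 1, so the symbol is 0.

0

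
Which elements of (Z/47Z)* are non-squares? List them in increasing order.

Square k = 1,…,23 (k and 47−k give the same square):
1²=1, 2²=4, 3²=9, 4²=16, 5²=25, 6²=36, 7²≡2, 8²≡17, 9²≡34, 10²≡6, 11²≡27, 12²≡3, 13²≡28, 14²≡8, 15²≡37, 16²≡21, 17²≡7, 18²≡42, 19²≡32, 20²≡24, 21²≡18, 22²≡14, 23²≡12 (mod 47).
The residues are {1, 2, 3, 4, 6, 7, 8, 9, 12, 14, 16, 17, 18, 21, 24, 25, 27, 28, 32, 34, 36, 37, 42}; the non-residues are the remaining 23 nonzero classes.

5,10,11,13,15,19,20,22,23,26,29,30,31,33,35,38,39,40,41,43,44,45,46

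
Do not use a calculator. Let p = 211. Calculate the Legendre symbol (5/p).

1

Reciprocity: 5 ≡ 1 and 211 ≡ 3 (mod 4), so (5/211) = +(211/5).
Reduce top mod 5: now compute (1/5).
Reached (1/5) = 1. Collecting the sign flips along the way, the symbol is +1.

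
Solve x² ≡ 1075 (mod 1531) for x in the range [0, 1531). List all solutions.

Since 1531 ≡ 3 (mod 4), a square root of 1075 is 1075^((1531+1)/4) = 1075^383 mod 1531.
Repeated squaring: 1075^2≡1251, 1075^4≡319, 1075^8≡715, 1075^16≡1402, 1075^32≡1331, 1075^64≡194, 1075^128≡892, 1075^256≡1075 (mod 1531).
1075^383 = 1075^(256+64+32+16+8+4+2+1) ≡ 892 (mod 1531).
Check: 892² = 795664 ≡ 1075 (mod 1531). The two roots are 639 and 892.

639, 892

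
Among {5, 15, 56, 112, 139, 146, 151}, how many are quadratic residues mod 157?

(5/157) = -1 → non-residue.
(15/157) = -1 → non-residue.
(56/157) = +1 → QR.
(112/157) = -1 → non-residue.
(139/157) = -1 → non-residue.
(146/157) = +1 → QR.
(151/157) = -1 → non-residue.
Total quadratic residues among the 7: 2.

2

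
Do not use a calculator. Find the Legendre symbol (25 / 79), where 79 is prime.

Euler's criterion: (25/79) ≡ 25^39 (mod 79).
25^2 ≡ 72 (mod 79)
25^4 ≡ 49 (mod 79)
25^8 ≡ 31 (mod 79)
25^16 ≡ 13 (mod 79)
25^32 ≡ 11 (mod 79)
25^39 = 25^(32+4+2+1) ≡ 1 (mod 79).
Result is 1, so (25/79) = 1.

1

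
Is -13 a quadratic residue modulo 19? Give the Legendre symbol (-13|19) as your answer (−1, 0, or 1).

First reduce: -13 ≡ 6 (mod 19).
Pull out 2: since 19 ≡ 3 (mod 8), (2/19) = -1.
Reciprocity: 3 ≡ 3 and 19 ≡ 3 (mod 4), so (3/19) = −(19/3).
Reduce top mod 3: now compute (1/3).
Reached (1/3) = 1. Collecting the sign flips along the way, the symbol is +1.

1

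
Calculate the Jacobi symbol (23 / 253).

Reciprocity: 23 ≡ 3 and 253 ≡ 1 (mod 4), so (23/253) = +(253/23).
Reduce top mod 23: now compute (0/23).
Top reduces to 0: gcd > 1, so the symbol is 0.

0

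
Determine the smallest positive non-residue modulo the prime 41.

(2/41) = +1, so 2 is a residue.
(3/41) = −1, so 3 is the smallest positive non-residue mod 41.

3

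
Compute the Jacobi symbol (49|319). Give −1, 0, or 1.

1

Reciprocity: 49 ≡ 1 and 319 ≡ 3 (mod 4), so (49/319) = +(319/49).
Reduce top mod 49: now compute (25/49).
Reciprocity: 25 ≡ 1 and 49 ≡ 1 (mod 4), so (25/49) = +(49/25).
Reduce top mod 25: now compute (24/25).
Pull out 2^3: since 25 ≡ 1 (mod 8), (2/25) = +1, so (2/25)^3 = +1.
Reciprocity: 3 ≡ 3 and 25 ≡ 1 (mod 4), so (3/25) = +(25/3).
Reduce top mod 3: now compute (1/3).
Reached (1/3) = 1. Collecting the sign flips along the way, the symbol is +1.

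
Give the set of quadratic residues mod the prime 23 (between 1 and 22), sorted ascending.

1 2 3 4 6 8 9 12 13 16 18

Square k = 1,…,11 (k and 23−k give the same square):
1²=1, 2²=4, 3²=9, 4²=16, 5²≡2, 6²≡13, 7²≡3, 8²≡18, 9²≡12, 10²≡8, 11²≡6 (mod 23).
So the quadratic residues mod 23 are {1, 2, 3, 4, 6, 8, 9, 12, 13, 16, 18}.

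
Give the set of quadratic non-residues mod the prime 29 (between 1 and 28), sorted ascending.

Square k = 1,…,14 (k and 29−k give the same square):
1²=1, 2²=4, 3²=9, 4²=16, 5²=25, 6²≡7, 7²≡20, 8²≡6, 9²≡23, 10²≡13, 11²≡5, 12²≡28, 13²≡24, 14²≡22 (mod 29).
The residues are {1, 4, 5, 6, 7, 9, 13, 16, 20, 22, 23, 24, 25, 28}; the non-residues are the remaining 14 nonzero classes.

2 3 8 10 11 12 14 15 17 18 19 21 26 27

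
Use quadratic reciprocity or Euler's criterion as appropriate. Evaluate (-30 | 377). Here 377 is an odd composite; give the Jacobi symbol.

1

First reduce: -30 ≡ 347 (mod 377).
Reciprocity: 347 ≡ 3 and 377 ≡ 1 (mod 4), so (347/377) = +(377/347).
Reduce top mod 347: now compute (30/347).
Pull out 2: since 347 ≡ 3 (mod 8), (2/347) = -1.
Reciprocity: 15 ≡ 3 and 347 ≡ 3 (mod 4), so (15/347) = −(347/15).
Reduce top mod 15: now compute (2/15).
Pull out 2: since 15 ≡ 7 (mod 8), (2/15) = +1.
Reached (1/15) = 1. Collecting the sign flips along the way, the symbol is +1.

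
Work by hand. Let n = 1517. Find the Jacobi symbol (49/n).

Reciprocity: 49 ≡ 1 and 1517 ≡ 1 (mod 4), so (49/1517) = +(1517/49).
Reduce top mod 49: now compute (47/49).
Reciprocity: 47 ≡ 3 and 49 ≡ 1 (mod 4), so (47/49) = +(49/47).
Reduce top mod 47: now compute (2/47).
Pull out 2: since 47 ≡ 7 (mod 8), (2/47) = +1.
Reached (1/47) = 1. Collecting the sign flips along the way, the symbol is +1.

1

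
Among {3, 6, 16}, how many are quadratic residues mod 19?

2

(3/19) = -1 → non-residue.
(6/19) = +1 → QR.
(16/19) = +1 → QR.
Total quadratic residues among the 3: 2.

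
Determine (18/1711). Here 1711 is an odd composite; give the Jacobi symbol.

Pull out 2: since 1711 ≡ 7 (mod 8), (2/1711) = +1.
Reciprocity: 9 ≡ 1 and 1711 ≡ 3 (mod 4), so (9/1711) = +(1711/9).
Reduce top mod 9: now compute (1/9).
Reached (1/9) = 1. Collecting the sign flips along the way, the symbol is +1.

1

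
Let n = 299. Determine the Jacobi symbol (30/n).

-1

Pull out 2: since 299 ≡ 3 (mod 8), (2/299) = -1.
Reciprocity: 15 ≡ 3 and 299 ≡ 3 (mod 4), so (15/299) = −(299/15).
Reduce top mod 15: now compute (14/15).
Pull out 2: since 15 ≡ 7 (mod 8), (2/15) = +1.
Reciprocity: 7 ≡ 3 and 15 ≡ 3 (mod 4), so (7/15) = −(15/7).
Reduce top mod 7: now compute (1/7).
Reached (1/7) = 1. Collecting the sign flips along the way, the symbol is -1.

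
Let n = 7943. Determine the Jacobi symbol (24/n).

1

Pull out 2^3: since 7943 ≡ 7 (mod 8), (2/7943) = +1, so (2/7943)^3 = +1.
Reciprocity: 3 ≡ 3 and 7943 ≡ 3 (mod 4), so (3/7943) = −(7943/3).
Reduce top mod 3: now compute (2/3).
Pull out 2: since 3 ≡ 3 (mod 8), (2/3) = -1.
Reached (1/3) = 1. Collecting the sign flips along the way, the symbol is +1.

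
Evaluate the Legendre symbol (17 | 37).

Euler's criterion: (17/37) ≡ 17^18 (mod 37).
17^2 ≡ 30 (mod 37)
17^4 ≡ 12 (mod 37)
17^8 ≡ 33 (mod 37)
17^16 ≡ 16 (mod 37)
17^18 = 17^(16+2) ≡ 36 (mod 37).
Result is 36 ≡ −1, so (17/37) = −1.

-1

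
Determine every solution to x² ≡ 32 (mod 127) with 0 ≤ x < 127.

Since 127 ≡ 3 (mod 4), a square root of 32 is 32^((127+1)/4) = 32^32 mod 127.
Repeated squaring: 32^2≡8, 32^4≡64, 32^8≡32, 32^16≡8, 32^32≡64 (mod 127).
32^32 = 32^(32) ≡ 64 (mod 127).
Check: 64² = 4096 ≡ 32 (mod 127). The two roots are 63 and 64.

63, 64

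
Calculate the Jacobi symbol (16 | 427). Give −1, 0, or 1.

Pull out 2^4: since 427 ≡ 3 (mod 8), (2/427) = -1, so (2/427)^4 = +1.
Reached (1/427) = 1. Collecting the sign flips along the way, the symbol is +1.

1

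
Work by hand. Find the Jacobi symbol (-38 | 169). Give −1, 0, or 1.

First reduce: -38 ≡ 131 (mod 169).
Reciprocity: 131 ≡ 3 and 169 ≡ 1 (mod 4), so (131/169) = +(169/131).
Reduce top mod 131: now compute (38/131).
Pull out 2: since 131 ≡ 3 (mod 8), (2/131) = -1.
Reciprocity: 19 ≡ 3 and 131 ≡ 3 (mod 4), so (19/131) = −(131/19).
Reduce top mod 19: now compute (17/19).
Reciprocity: 17 ≡ 1 and 19 ≡ 3 (mod 4), so (17/19) = +(19/17).
Reduce top mod 17: now compute (2/17).
Pull out 2: since 17 ≡ 1 (mod 8), (2/17) = +1.
Reached (1/17) = 1. Collecting the sign flips along the way, the symbol is +1.

1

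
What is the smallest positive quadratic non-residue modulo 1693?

2

(2/1693) = −1, so 2 is the smallest positive non-residue mod 1693.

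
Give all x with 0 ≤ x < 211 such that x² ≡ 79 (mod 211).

76, 135

Since 211 ≡ 3 (mod 4), a square root of 79 is 79^((211+1)/4) = 79^53 mod 211.
Repeated squaring: 79^2≡122, 79^4≡114, 79^8≡125, 79^16≡11, 79^32≡121 (mod 211).
79^53 = 79^(32+16+4+1) ≡ 76 (mod 211).
Check: 76² = 5776 ≡ 79 (mod 211). The two roots are 76 and 135.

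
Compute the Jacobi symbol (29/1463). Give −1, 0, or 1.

1

Reciprocity: 29 ≡ 1 and 1463 ≡ 3 (mod 4), so (29/1463) = +(1463/29).
Reduce top mod 29: now compute (13/29).
Reciprocity: 13 ≡ 1 and 29 ≡ 1 (mod 4), so (13/29) = +(29/13).
Reduce top mod 13: now compute (3/13).
Reciprocity: 3 ≡ 3 and 13 ≡ 1 (mod 4), so (3/13) = +(13/3).
Reduce top mod 3: now compute (1/3).
Reached (1/3) = 1. Collecting the sign flips along the way, the symbol is +1.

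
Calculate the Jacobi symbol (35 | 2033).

1

Reciprocity: 35 ≡ 3 and 2033 ≡ 1 (mod 4), so (35/2033) = +(2033/35).
Reduce top mod 35: now compute (3/35).
Reciprocity: 3 ≡ 3 and 35 ≡ 3 (mod 4), so (3/35) = −(35/3).
Reduce top mod 3: now compute (2/3).
Pull out 2: since 3 ≡ 3 (mod 8), (2/3) = -1.
Reached (1/3) = 1. Collecting the sign flips along the way, the symbol is +1.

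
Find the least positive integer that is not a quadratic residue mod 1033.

5

(2/1033) = +1, so 2 is a residue.
(3/1033) = +1, so 3 is a residue.
(4/1033) = +1, so 4 is a residue.
(5/1033) = −1, so 5 is the smallest positive non-residue mod 1033.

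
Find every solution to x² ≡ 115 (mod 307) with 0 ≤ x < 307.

Since 307 ≡ 3 (mod 4), a square root of 115 is 115^((307+1)/4) = 115^77 mod 307.
Repeated squaring: 115^2≡24, 115^4≡269, 115^8≡216, 115^16≡299, 115^32≡64, 115^64≡105 (mod 307).
115^77 = 115^(64+8+4+1) ≡ 280 (mod 307).
Check: 280² = 78400 ≡ 115 (mod 307). The two roots are 27 and 280.

27, 280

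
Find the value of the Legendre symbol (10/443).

1

Pull out 2: since 443 ≡ 3 (mod 8), (2/443) = -1.
Reciprocity: 5 ≡ 1 and 443 ≡ 3 (mod 4), so (5/443) = +(443/5).
Reduce top mod 5: now compute (3/5).
Reciprocity: 3 ≡ 3 and 5 ≡ 1 (mod 4), so (3/5) = +(5/3).
Reduce top mod 3: now compute (2/3).
Pull out 2: since 3 ≡ 3 (mod 8), (2/3) = -1.
Reached (1/3) = 1. Collecting the sign flips along the way, the symbol is +1.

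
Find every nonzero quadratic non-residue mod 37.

Square k = 1,…,18 (k and 37−k give the same square):
1²=1, 2²=4, 3²=9, 4²=16, 5²=25, 6²=36, 7²≡12, 8²≡27, 9²≡7, 10²≡26, 11²≡10, 12²≡33, 13²≡21, 14²≡11, 15²≡3, 16²≡34, 17²≡30, 18²≡28 (mod 37).
The residues are {1, 3, 4, 7, 9, 10, 11, 12, 16, 21, 25, 26, 27, 28, 30, 33, 34, 36}; the non-residues are the remaining 18 nonzero classes.

2, 5, 6, 8, 13, 14, 15, 17, 18, 19, 20, 22, 23, 24, 29, 31, 32, 35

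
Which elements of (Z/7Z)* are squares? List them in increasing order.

Square k = 1,…,3 (k and 7−k give the same square):
1²=1, 2²=4, 3²≡2 (mod 7).
So the quadratic residues mod 7 are {1, 2, 4}.

1,2,4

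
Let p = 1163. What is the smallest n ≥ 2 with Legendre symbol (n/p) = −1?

(2/1163) = −1, so 2 is the smallest positive non-residue mod 1163.

2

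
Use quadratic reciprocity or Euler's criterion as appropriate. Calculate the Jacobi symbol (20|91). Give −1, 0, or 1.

1

Pull out 2^2: since 91 ≡ 3 (mod 8), (2/91) = -1, so (2/91)^2 = +1.
Reciprocity: 5 ≡ 1 and 91 ≡ 3 (mod 4), so (5/91) = +(91/5).
Reduce top mod 5: now compute (1/5).
Reached (1/5) = 1. Collecting the sign flips along the way, the symbol is +1.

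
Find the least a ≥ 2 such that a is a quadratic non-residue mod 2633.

3

(2/2633) = +1, so 2 is a residue.
(3/2633) = −1, so 3 is the smallest positive non-residue mod 2633.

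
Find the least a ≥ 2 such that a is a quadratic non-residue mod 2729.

3

(2/2729) = +1, so 2 is a residue.
(3/2729) = −1, so 3 is the smallest positive non-residue mod 2729.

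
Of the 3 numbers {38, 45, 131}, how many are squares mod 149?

1

(38/149) = -1 → non-residue.
(45/149) = +1 → QR.
(131/149) = -1 → non-residue.
Total quadratic residues among the 3: 1.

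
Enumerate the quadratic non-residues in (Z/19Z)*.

Square k = 1,…,9 (k and 19−k give the same square):
1²=1, 2²=4, 3²=9, 4²=16, 5²≡6, 6²≡17, 7²≡11, 8²≡7, 9²≡5 (mod 19).
The residues are {1, 4, 5, 6, 7, 9, 11, 16, 17}; the non-residues are the remaining 9 nonzero classes.

2, 3, 8, 10, 12, 13, 14, 15, 18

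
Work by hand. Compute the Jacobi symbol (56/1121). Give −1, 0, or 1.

1

Pull out 2^3: since 1121 ≡ 1 (mod 8), (2/1121) = +1, so (2/1121)^3 = +1.
Reciprocity: 7 ≡ 3 and 1121 ≡ 1 (mod 4), so (7/1121) = +(1121/7).
Reduce top mod 7: now compute (1/7).
Reached (1/7) = 1. Collecting the sign flips along the way, the symbol is +1.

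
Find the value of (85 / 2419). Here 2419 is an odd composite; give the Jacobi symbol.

-1

Reciprocity: 85 ≡ 1 and 2419 ≡ 3 (mod 4), so (85/2419) = +(2419/85).
Reduce top mod 85: now compute (39/85).
Reciprocity: 39 ≡ 3 and 85 ≡ 1 (mod 4), so (39/85) = +(85/39).
Reduce top mod 39: now compute (7/39).
Reciprocity: 7 ≡ 3 and 39 ≡ 3 (mod 4), so (7/39) = −(39/7).
Reduce top mod 7: now compute (4/7).
Pull out 2^2: since 7 ≡ 7 (mod 8), (2/7) = +1, so (2/7)^2 = +1.
Reached (1/7) = 1. Collecting the sign flips along the way, the symbol is -1.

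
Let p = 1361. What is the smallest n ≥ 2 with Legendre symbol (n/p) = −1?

3

(2/1361) = +1, so 2 is a residue.
(3/1361) = −1, so 3 is the smallest positive non-residue mod 1361.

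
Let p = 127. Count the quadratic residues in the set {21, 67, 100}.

(21/127) = +1 → QR.
(67/127) = -1 → non-residue.
(100/127) = +1 → QR.
Total quadratic residues among the 3: 2.

2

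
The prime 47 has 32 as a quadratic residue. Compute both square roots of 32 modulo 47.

Since 47 ≡ 3 (mod 4), a square root of 32 is 32^((47+1)/4) = 32^12 mod 47.
Repeated squaring: 32^2≡37, 32^4≡6, 32^8≡36 (mod 47).
32^12 = 32^(8+4) ≡ 28 (mod 47).
Check: 28² = 784 ≡ 32 (mod 47). The two roots are 19 and 28.

19, 28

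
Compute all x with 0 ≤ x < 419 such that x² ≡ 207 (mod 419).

Since 419 ≡ 3 (mod 4), a square root of 207 is 207^((419+1)/4) = 207^105 mod 419.
Repeated squaring: 207^2≡111, 207^4≡170, 207^8≡408, 207^16≡121, 207^32≡395, 207^64≡157 (mod 419).
207^105 = 207^(64+32+8+1) ≡ 292 (mod 419).
Check: 292² = 85264 ≡ 207 (mod 419). The two roots are 127 and 292.

127, 292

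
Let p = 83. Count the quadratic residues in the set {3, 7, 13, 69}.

3

(3/83) = +1 → QR.
(7/83) = +1 → QR.
(13/83) = -1 → non-residue.
(69/83) = +1 → QR.
Total quadratic residues among the 4: 3.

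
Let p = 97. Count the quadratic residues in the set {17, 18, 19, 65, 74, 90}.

2

(17/97) = -1 → non-residue.
(18/97) = +1 → QR.
(19/97) = -1 → non-residue.
(65/97) = +1 → QR.
(74/97) = -1 → non-residue.
(90/97) = -1 → non-residue.
Total quadratic residues among the 6: 2.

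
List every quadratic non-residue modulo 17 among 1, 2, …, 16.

Square k = 1,…,8 (k and 17−k give the same square):
1²=1, 2²=4, 3²=9, 4²=16, 5²≡8, 6²≡2, 7²≡15, 8²≡13 (mod 17).
The residues are {1, 2, 4, 8, 9, 13, 15, 16}; the non-residues are the remaining 8 nonzero classes.

3 5 6 7 10 11 12 14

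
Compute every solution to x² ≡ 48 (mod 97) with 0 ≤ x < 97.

97 ≡ 1 (mod 4), so we find a root by search.
Trying successive values, 40² = 1600 ≡ 48 (mod 97). The other root is 97 − 40 = 57.

40, 57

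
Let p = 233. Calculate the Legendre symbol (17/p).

Euler's criterion: (17/233) ≡ 17^116 (mod 233).
17^2 ≡ 56 (mod 233)
17^4 ≡ 107 (mod 233)
17^8 ≡ 32 (mod 233)
17^16 ≡ 92 (mod 233)
17^32 ≡ 76 (mod 233)
17^64 ≡ 184 (mod 233)
17^116 = 17^(64+32+16+4) ≡ 232 (mod 233).
Result is 232 ≡ −1, so (17/233) = −1.

-1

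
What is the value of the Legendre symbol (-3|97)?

Euler's criterion: (-3/97) ≡ 94^48 (mod 97).
94^2 ≡ 9 (mod 97)
94^4 ≡ 81 (mod 97)
94^8 ≡ 62 (mod 97)
94^16 ≡ 61 (mod 97)
94^32 ≡ 35 (mod 97)
94^48 = 94^(32+16) ≡ 1 (mod 97).
Result is 1, so (-3/97) = 1.

1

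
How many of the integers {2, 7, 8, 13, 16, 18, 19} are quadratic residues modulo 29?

(2/29) = -1 → non-residue.
(7/29) = +1 → QR.
(8/29) = -1 → non-residue.
(13/29) = +1 → QR.
(16/29) = +1 → QR.
(18/29) = -1 → non-residue.
(19/29) = -1 → non-residue.
Total quadratic residues among the 7: 3.

3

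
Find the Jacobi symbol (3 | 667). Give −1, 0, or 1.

Reciprocity: 3 ≡ 3 and 667 ≡ 3 (mod 4), so (3/667) = −(667/3).
Reduce top mod 3: now compute (1/3).
Reached (1/3) = 1. Collecting the sign flips along the way, the symbol is -1.

-1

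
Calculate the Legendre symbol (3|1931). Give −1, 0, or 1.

Reciprocity: 3 ≡ 3 and 1931 ≡ 3 (mod 4), so (3/1931) = −(1931/3).
Reduce top mod 3: now compute (2/3).
Pull out 2: since 3 ≡ 3 (mod 8), (2/3) = -1.
Reached (1/3) = 1. Collecting the sign flips along the way, the symbol is +1.

1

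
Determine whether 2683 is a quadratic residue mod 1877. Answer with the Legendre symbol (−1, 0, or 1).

First reduce: 2683 ≡ 806 (mod 1877).
Pull out 2: since 1877 ≡ 5 (mod 8), (2/1877) = -1.
Reciprocity: 403 ≡ 3 and 1877 ≡ 1 (mod 4), so (403/1877) = +(1877/403).
Reduce top mod 403: now compute (265/403).
Reciprocity: 265 ≡ 1 and 403 ≡ 3 (mod 4), so (265/403) = +(403/265).
Reduce top mod 265: now compute (138/265).
Pull out 2: since 265 ≡ 1 (mod 8), (2/265) = +1.
Reciprocity: 69 ≡ 1 and 265 ≡ 1 (mod 4), so (69/265) = +(265/69).
Reduce top mod 69: now compute (58/69).
Pull out 2: since 69 ≡ 5 (mod 8), (2/69) = -1.
Reciprocity: 29 ≡ 1 and 69 ≡ 1 (mod 4), so (29/69) = +(69/29).
Reduce top mod 29: now compute (11/29).
Reciprocity: 11 ≡ 3 and 29 ≡ 1 (mod 4), so (11/29) = +(29/11).
Reduce top mod 11: now compute (7/11).
Reciprocity: 7 ≡ 3 and 11 ≡ 3 (mod 4), so (7/11) = −(11/7).
Reduce top mod 7: now compute (4/7).
Pull out 2^2: since 7 ≡ 7 (mod 8), (2/7) = +1, so (2/7)^2 = +1.
Reached (1/7) = 1. Collecting the sign flips along the way, the symbol is -1.

-1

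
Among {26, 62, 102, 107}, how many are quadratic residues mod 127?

3

(26/127) = +1 → QR.
(62/127) = +1 → QR.
(102/127) = -1 → non-residue.
(107/127) = +1 → QR.
Total quadratic residues among the 4: 3.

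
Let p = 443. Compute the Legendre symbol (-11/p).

First reduce: -11 ≡ 432 (mod 443).
Pull out 2^4: since 443 ≡ 3 (mod 8), (2/443) = -1, so (2/443)^4 = +1.
Reciprocity: 27 ≡ 3 and 443 ≡ 3 (mod 4), so (27/443) = −(443/27).
Reduce top mod 27: now compute (11/27).
Reciprocity: 11 ≡ 3 and 27 ≡ 3 (mod 4), so (11/27) = −(27/11).
Reduce top mod 11: now compute (5/11).
Reciprocity: 5 ≡ 1 and 11 ≡ 3 (mod 4), so (5/11) = +(11/5).
Reduce top mod 5: now compute (1/5).
Reached (1/5) = 1. Collecting the sign flips along the way, the symbol is +1.

1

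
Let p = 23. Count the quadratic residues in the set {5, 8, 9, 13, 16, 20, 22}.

4

(5/23) = -1 → non-residue.
(8/23) = +1 → QR.
(9/23) = +1 → QR.
(13/23) = +1 → QR.
(16/23) = +1 → QR.
(20/23) = -1 → non-residue.
(22/23) = -1 → non-residue.
Total quadratic residues among the 7: 4.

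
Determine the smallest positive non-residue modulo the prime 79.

3

(2/79) = +1, so 2 is a residue.
(3/79) = −1, so 3 is the smallest positive non-residue mod 79.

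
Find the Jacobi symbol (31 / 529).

1

Reciprocity: 31 ≡ 3 and 529 ≡ 1 (mod 4), so (31/529) = +(529/31).
Reduce top mod 31: now compute (2/31).
Pull out 2: since 31 ≡ 7 (mod 8), (2/31) = +1.
Reached (1/31) = 1. Collecting the sign flips along the way, the symbol is +1.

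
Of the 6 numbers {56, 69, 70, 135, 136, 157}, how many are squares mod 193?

3

(56/193) = +1 → QR.
(69/193) = +1 → QR.
(70/193) = -1 → non-residue.
(135/193) = -1 → non-residue.
(136/193) = -1 → non-residue.
(157/193) = +1 → QR.
Total quadratic residues among the 6: 3.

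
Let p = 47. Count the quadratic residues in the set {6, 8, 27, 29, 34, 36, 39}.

(6/47) = +1 → QR.
(8/47) = +1 → QR.
(27/47) = +1 → QR.
(29/47) = -1 → non-residue.
(34/47) = +1 → QR.
(36/47) = +1 → QR.
(39/47) = -1 → non-residue.
Total quadratic residues among the 7: 5.

5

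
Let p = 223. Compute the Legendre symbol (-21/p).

1

First reduce: -21 ≡ 202 (mod 223).
Pull out 2: since 223 ≡ 7 (mod 8), (2/223) = +1.
Reciprocity: 101 ≡ 1 and 223 ≡ 3 (mod 4), so (101/223) = +(223/101).
Reduce top mod 101: now compute (21/101).
Reciprocity: 21 ≡ 1 and 101 ≡ 1 (mod 4), so (21/101) = +(101/21).
Reduce top mod 21: now compute (17/21).
Reciprocity: 17 ≡ 1 and 21 ≡ 1 (mod 4), so (17/21) = +(21/17).
Reduce top mod 17: now compute (4/17).
Pull out 2^2: since 17 ≡ 1 (mod 8), (2/17) = +1, so (2/17)^2 = +1.
Reached (1/17) = 1. Collecting the sign flips along the way, the symbol is +1.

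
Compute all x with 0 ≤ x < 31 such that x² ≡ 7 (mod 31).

Since 31 ≡ 3 (mod 4), a square root of 7 is 7^((31+1)/4) = 7^8 mod 31.
Repeated squaring: 7^2≡18, 7^4≡14, 7^8≡10 (mod 31).
7^8 = 7^(8) ≡ 10 (mod 31).
Check: 10² = 100 ≡ 7 (mod 31). The two roots are 10 and 21.

10, 21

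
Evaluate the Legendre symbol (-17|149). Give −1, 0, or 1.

Euler's criterion: (-17/149) ≡ 132^74 (mod 149).
132^2 ≡ 140 (mod 149)
132^4 ≡ 81 (mod 149)
132^8 ≡ 5 (mod 149)
132^16 ≡ 25 (mod 149)
132^32 ≡ 29 (mod 149)
132^64 ≡ 96 (mod 149)
132^74 = 132^(64+8+2) ≡ 1 (mod 149).
Result is 1, so (-17/149) = 1.

1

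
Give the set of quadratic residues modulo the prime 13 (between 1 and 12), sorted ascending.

1, 3, 4, 9, 10, 12

Square k = 1,…,6 (k and 13−k give the same square):
1²=1, 2²=4, 3²=9, 4²≡3, 5²≡12, 6²≡10 (mod 13).
So the quadratic residues mod 13 are {1, 3, 4, 9, 10, 12}.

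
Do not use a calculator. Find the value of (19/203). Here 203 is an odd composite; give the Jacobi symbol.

Reciprocity: 19 ≡ 3 and 203 ≡ 3 (mod 4), so (19/203) = −(203/19).
Reduce top mod 19: now compute (13/19).
Reciprocity: 13 ≡ 1 and 19 ≡ 3 (mod 4), so (13/19) = +(19/13).
Reduce top mod 13: now compute (6/13).
Pull out 2: since 13 ≡ 5 (mod 8), (2/13) = -1.
Reciprocity: 3 ≡ 3 and 13 ≡ 1 (mod 4), so (3/13) = +(13/3).
Reduce top mod 3: now compute (1/3).
Reached (1/3) = 1. Collecting the sign flips along the way, the symbol is +1.

1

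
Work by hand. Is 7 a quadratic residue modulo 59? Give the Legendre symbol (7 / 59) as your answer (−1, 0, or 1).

1

Reciprocity: 7 ≡ 3 and 59 ≡ 3 (mod 4), so (7/59) = −(59/7).
Reduce top mod 7: now compute (3/7).
Reciprocity: 3 ≡ 3 and 7 ≡ 3 (mod 4), so (3/7) = −(7/3).
Reduce top mod 3: now compute (1/3).
Reached (1/3) = 1. Collecting the sign flips along the way, the symbol is +1.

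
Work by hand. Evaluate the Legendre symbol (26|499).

Euler's criterion: (26/499) ≡ 26^249 (mod 499).
26^2 ≡ 177 (mod 499)
26^4 ≡ 391 (mod 499)
26^8 ≡ 187 (mod 499)
26^16 ≡ 39 (mod 499)
26^32 ≡ 24 (mod 499)
26^64 ≡ 77 (mod 499)
26^128 ≡ 440 (mod 499)
26^249 = 26^(128+64+32+16+8+1) ≡ 1 (mod 499).
Result is 1, so (26/499) = 1.

1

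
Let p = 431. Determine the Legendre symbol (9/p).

1

Reciprocity: 9 ≡ 1 and 431 ≡ 3 (mod 4), so (9/431) = +(431/9).
Reduce top mod 9: now compute (8/9).
Pull out 2^3: since 9 ≡ 1 (mod 8), (2/9) = +1, so (2/9)^3 = +1.
Reached (1/9) = 1. Collecting the sign flips along the way, the symbol is +1.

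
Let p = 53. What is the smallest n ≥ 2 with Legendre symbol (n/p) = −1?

2

(2/53) = −1, so 2 is the smallest positive non-residue mod 53.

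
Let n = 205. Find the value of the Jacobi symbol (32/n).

Pull out 2^5: since 205 ≡ 5 (mod 8), (2/205) = -1, so (2/205)^5 = -1.
Reached (1/205) = 1. Collecting the sign flips along the way, the symbol is -1.

-1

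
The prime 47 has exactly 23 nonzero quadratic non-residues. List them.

5, 10, 11, 13, 15, 19, 20, 22, 23, 26, 29, 30, 31, 33, 35, 38, 39, 40, 41, 43, 44, 45, 46

Square k = 1,…,23 (k and 47−k give the same square):
1²=1, 2²=4, 3²=9, 4²=16, 5²=25, 6²=36, 7²≡2, 8²≡17, 9²≡34, 10²≡6, 11²≡27, 12²≡3, 13²≡28, 14²≡8, 15²≡37, 16²≡21, 17²≡7, 18²≡42, 19²≡32, 20²≡24, 21²≡18, 22²≡14, 23²≡12 (mod 47).
The residues are {1, 2, 3, 4, 6, 7, 8, 9, 12, 14, 16, 17, 18, 21, 24, 25, 27, 28, 32, 34, 36, 37, 42}; the non-residues are the remaining 23 nonzero classes.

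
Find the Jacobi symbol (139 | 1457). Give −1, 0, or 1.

1

Reciprocity: 139 ≡ 3 and 1457 ≡ 1 (mod 4), so (139/1457) = +(1457/139).
Reduce top mod 139: now compute (67/139).
Reciprocity: 67 ≡ 3 and 139 ≡ 3 (mod 4), so (67/139) = −(139/67).
Reduce top mod 67: now compute (5/67).
Reciprocity: 5 ≡ 1 and 67 ≡ 3 (mod 4), so (5/67) = +(67/5).
Reduce top mod 5: now compute (2/5).
Pull out 2: since 5 ≡ 5 (mod 8), (2/5) = -1.
Reached (1/5) = 1. Collecting the sign flips along the way, the symbol is +1.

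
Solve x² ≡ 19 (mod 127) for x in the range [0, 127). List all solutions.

20, 107

Since 127 ≡ 3 (mod 4), a square root of 19 is 19^((127+1)/4) = 19^32 mod 127.
Repeated squaring: 19^2≡107, 19^4≡19, 19^8≡107, 19^16≡19, 19^32≡107 (mod 127).
19^32 = 19^(32) ≡ 107 (mod 127).
Check: 107² = 11449 ≡ 19 (mod 127). The two roots are 20 and 107.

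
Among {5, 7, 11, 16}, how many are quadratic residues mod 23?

(5/23) = -1 → non-residue.
(7/23) = -1 → non-residue.
(11/23) = -1 → non-residue.
(16/23) = +1 → QR.
Total quadratic residues among the 4: 1.

1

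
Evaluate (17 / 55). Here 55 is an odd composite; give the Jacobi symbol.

Reciprocity: 17 ≡ 1 and 55 ≡ 3 (mod 4), so (17/55) = +(55/17).
Reduce top mod 17: now compute (4/17).
Pull out 2^2: since 17 ≡ 1 (mod 8), (2/17) = +1, so (2/17)^2 = +1.
Reached (1/17) = 1. Collecting the sign flips along the way, the symbol is +1.

1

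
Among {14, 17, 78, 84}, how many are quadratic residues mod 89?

(14/89) = -1 → non-residue.
(17/89) = +1 → QR.
(78/89) = +1 → QR.
(84/89) = +1 → QR.
Total quadratic residues among the 4: 3.

3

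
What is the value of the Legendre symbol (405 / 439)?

1

Reciprocity: 405 ≡ 1 and 439 ≡ 3 (mod 4), so (405/439) = +(439/405).
Reduce top mod 405: now compute (34/405).
Pull out 2: since 405 ≡ 5 (mod 8), (2/405) = -1.
Reciprocity: 17 ≡ 1 and 405 ≡ 1 (mod 4), so (17/405) = +(405/17).
Reduce top mod 17: now compute (14/17).
Pull out 2: since 17 ≡ 1 (mod 8), (2/17) = +1.
Reciprocity: 7 ≡ 3 and 17 ≡ 1 (mod 4), so (7/17) = +(17/7).
Reduce top mod 7: now compute (3/7).
Reciprocity: 3 ≡ 3 and 7 ≡ 3 (mod 4), so (3/7) = −(7/3).
Reduce top mod 3: now compute (1/3).
Reached (1/3) = 1. Collecting the sign flips along the way, the symbol is +1.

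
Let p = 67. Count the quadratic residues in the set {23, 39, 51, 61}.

2

(23/67) = +1 → QR.
(39/67) = +1 → QR.
(51/67) = -1 → non-residue.
(61/67) = -1 → non-residue.
Total quadratic residues among the 4: 2.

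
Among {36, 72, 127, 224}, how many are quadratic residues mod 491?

3

(36/491) = +1 → QR.
(72/491) = -1 → non-residue.
(127/491) = +1 → QR.
(224/491) = +1 → QR.
Total quadratic residues among the 4: 3.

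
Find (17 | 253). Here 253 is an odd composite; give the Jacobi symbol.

1

Reciprocity: 17 ≡ 1 and 253 ≡ 1 (mod 4), so (17/253) = +(253/17).
Reduce top mod 17: now compute (15/17).
Reciprocity: 15 ≡ 3 and 17 ≡ 1 (mod 4), so (15/17) = +(17/15).
Reduce top mod 15: now compute (2/15).
Pull out 2: since 15 ≡ 7 (mod 8), (2/15) = +1.
Reached (1/15) = 1. Collecting the sign flips along the way, the symbol is +1.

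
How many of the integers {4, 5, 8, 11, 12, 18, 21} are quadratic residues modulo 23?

4

(4/23) = +1 → QR.
(5/23) = -1 → non-residue.
(8/23) = +1 → QR.
(11/23) = -1 → non-residue.
(12/23) = +1 → QR.
(18/23) = +1 → QR.
(21/23) = -1 → non-residue.
Total quadratic residues among the 7: 4.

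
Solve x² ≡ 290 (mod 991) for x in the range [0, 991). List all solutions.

489, 502

Since 991 ≡ 3 (mod 4), a square root of 290 is 290^((991+1)/4) = 290^248 mod 991.
Repeated squaring: 290^2≡856, 290^4≡387, 290^8≡128, 290^16≡528, 290^32≡313, 290^64≡851, 290^128≡771 (mod 991).
290^248 = 290^(128+64+32+16+8) ≡ 502 (mod 991).
Check: 502² = 252004 ≡ 290 (mod 991). The two roots are 489 and 502.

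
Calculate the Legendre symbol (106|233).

-1

Euler's criterion: (106/233) ≡ 106^116 (mod 233).
106^2 ≡ 52 (mod 233)
106^4 ≡ 141 (mod 233)
106^8 ≡ 76 (mod 233)
106^16 ≡ 184 (mod 233)
106^32 ≡ 71 (mod 233)
106^64 ≡ 148 (mod 233)
106^116 = 106^(64+32+16+4) ≡ 232 (mod 233).
Result is 232 ≡ −1, so (106/233) = −1.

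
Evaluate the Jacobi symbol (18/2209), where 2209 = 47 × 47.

1

Pull out 2: since 2209 ≡ 1 (mod 8), (2/2209) = +1.
Reciprocity: 9 ≡ 1 and 2209 ≡ 1 (mod 4), so (9/2209) = +(2209/9).
Reduce top mod 9: now compute (4/9).
Pull out 2^2: since 9 ≡ 1 (mod 8), (2/9) = +1, so (2/9)^2 = +1.
Reached (1/9) = 1. Collecting the sign flips along the way, the symbol is +1.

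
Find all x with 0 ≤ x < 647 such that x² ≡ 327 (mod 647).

Since 647 ≡ 3 (mod 4), a square root of 327 is 327^((647+1)/4) = 327^162 mod 647.
Repeated squaring: 327^2≡174, 327^4≡514, 327^8≡220, 327^16≡522, 327^32≡97, 327^64≡351, 327^128≡271 (mod 647).
327^162 = 327^(128+32+2) ≡ 295 (mod 647).
Check: 295² = 87025 ≡ 327 (mod 647). The two roots are 295 and 352.

295, 352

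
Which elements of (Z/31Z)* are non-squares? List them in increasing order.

Square k = 1,…,15 (k and 31−k give the same square):
1²=1, 2²=4, 3²=9, 4²=16, 5²=25, 6²≡5, 7²≡18, 8²≡2, 9²≡19, 10²≡7, 11²≡28, 12²≡20, 13²≡14, 14²≡10, 15²≡8 (mod 31).
The residues are {1, 2, 4, 5, 7, 8, 9, 10, 14, 16, 18, 19, 20, 25, 28}; the non-residues are the remaining 15 nonzero classes.

3 6 11 12 13 15 17 21 22 23 24 26 27 29 30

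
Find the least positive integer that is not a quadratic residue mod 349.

(2/349) = −1, so 2 is the smallest positive non-residue mod 349.

2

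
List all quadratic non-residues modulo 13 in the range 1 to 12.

2, 5, 6, 7, 8, 11

Square k = 1,…,6 (k and 13−k give the same square):
1²=1, 2²=4, 3²=9, 4²≡3, 5²≡12, 6²≡10 (mod 13).
The residues are {1, 3, 4, 9, 10, 12}; the non-residues are the remaining 6 nonzero classes.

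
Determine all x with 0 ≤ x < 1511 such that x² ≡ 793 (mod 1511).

Since 1511 ≡ 3 (mod 4), a square root of 793 is 793^((1511+1)/4) = 793^378 mod 1511.
Repeated squaring: 793^2≡273, 793^4≡490, 793^8≡1362, 793^16≡1047, 793^32≡734, 793^64≡840, 793^128≡1474, 793^256≡1369 (mod 1511).
793^378 = 793^(256+64+32+16+8+2) ≡ 48 (mod 1511).
Check: 48² = 2304 ≡ 793 (mod 1511). The two roots are 48 and 1463.

48, 1463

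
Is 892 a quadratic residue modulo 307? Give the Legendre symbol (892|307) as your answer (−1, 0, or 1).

1

First reduce: 892 ≡ 278 (mod 307).
Pull out 2: since 307 ≡ 3 (mod 8), (2/307) = -1.
Reciprocity: 139 ≡ 3 and 307 ≡ 3 (mod 4), so (139/307) = −(307/139).
Reduce top mod 139: now compute (29/139).
Reciprocity: 29 ≡ 1 and 139 ≡ 3 (mod 4), so (29/139) = +(139/29).
Reduce top mod 29: now compute (23/29).
Reciprocity: 23 ≡ 3 and 29 ≡ 1 (mod 4), so (23/29) = +(29/23).
Reduce top mod 23: now compute (6/23).
Pull out 2: since 23 ≡ 7 (mod 8), (2/23) = +1.
Reciprocity: 3 ≡ 3 and 23 ≡ 3 (mod 4), so (3/23) = −(23/3).
Reduce top mod 3: now compute (2/3).
Pull out 2: since 3 ≡ 3 (mod 8), (2/3) = -1.
Reached (1/3) = 1. Collecting the sign flips along the way, the symbol is +1.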